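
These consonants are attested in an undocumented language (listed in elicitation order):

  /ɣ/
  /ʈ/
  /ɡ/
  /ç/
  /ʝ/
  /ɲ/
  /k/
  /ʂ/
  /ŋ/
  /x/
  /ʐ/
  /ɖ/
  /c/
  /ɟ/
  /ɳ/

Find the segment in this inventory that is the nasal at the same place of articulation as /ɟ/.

/ɟ/ is a voiced palatal stop.
The nasal at the same place is a palatal nasal — in this inventory, /ɲ/.

/ɲ/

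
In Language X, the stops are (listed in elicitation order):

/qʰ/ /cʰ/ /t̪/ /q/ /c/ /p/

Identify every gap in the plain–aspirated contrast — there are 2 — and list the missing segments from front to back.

/pʰ/, /t̪ʰ/

Plain: /p/ (bilabial), /t̪/ (dental), /c/ (palatal), /q/ (uvular).
Aspirated: /cʰ/ (palatal), /qʰ/ (uvular).
Gaps, from front to back: bilabial lacks aspirated (/pʰ/); dental lacks aspirated (/t̪ʰ/).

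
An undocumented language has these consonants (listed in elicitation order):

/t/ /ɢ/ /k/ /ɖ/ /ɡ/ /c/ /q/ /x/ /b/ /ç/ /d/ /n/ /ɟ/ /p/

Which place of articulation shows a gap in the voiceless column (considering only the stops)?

place of articulation  voiceless  voiced  
bilabial          p         b       
alveolar          t         d       
retroflex         —         ɖ       
palatal           c         ɟ       
velar             k         ɡ       
uvular            q         ɢ       
Every place of articulation has a voiceless member except retroflex, where /ʈ/ would be expected.

retroflex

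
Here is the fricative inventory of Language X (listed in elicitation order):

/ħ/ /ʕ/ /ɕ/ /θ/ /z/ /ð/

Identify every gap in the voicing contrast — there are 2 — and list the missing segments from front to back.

/s/, /ʑ/

Voiceless: /θ/ (dental), /ɕ/ (alveolo-palatal), /ħ/ (pharyngeal).
Voiced: /ð/ (dental), /z/ (alveolar), /ʕ/ (pharyngeal).
Gaps, from front to back: alveolar lacks voiceless (/s/); alveolo-palatal lacks voiced (/ʑ/).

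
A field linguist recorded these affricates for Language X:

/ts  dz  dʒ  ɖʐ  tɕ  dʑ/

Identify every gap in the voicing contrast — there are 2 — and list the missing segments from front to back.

alveolar: voiceless /ts/, voiced /dz/.
postalveolar: voiceless —, voiced /dʒ/.
retroflex: voiceless —, voiced /ɖʐ/.
alveolo-palatal: voiceless /tɕ/, voiced /dʑ/.
Gaps, from front to back: postalveolar lacks voiceless (/tʃ/); retroflex lacks voiceless (/ʈʂ/).

/tʃ/, /ʈʂ/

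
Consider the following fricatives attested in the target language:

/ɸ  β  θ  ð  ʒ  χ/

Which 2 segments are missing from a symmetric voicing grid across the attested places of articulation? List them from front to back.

/ʃ/, /ʁ/

place of articulation  voiceless  voiced  
bilabial          ɸ         β       
dental            θ         ð       
postalveolar      —         ʒ       
uvular            χ         —       
Gaps, from front to back: postalveolar lacks voiceless (/ʃ/); uvular lacks voiced (/ʁ/).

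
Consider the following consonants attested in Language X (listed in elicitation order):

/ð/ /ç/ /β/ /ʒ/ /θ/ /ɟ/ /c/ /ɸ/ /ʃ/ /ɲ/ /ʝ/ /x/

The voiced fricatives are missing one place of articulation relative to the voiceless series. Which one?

bilabial: voiceless /ɸ/, voiced /β/.
dental: voiceless /θ/, voiced /ð/.
postalveolar: voiceless /ʃ/, voiced /ʒ/.
palatal: voiceless /ç/, voiced /ʝ/.
velar: voiceless /x/, voiced —.
Every place of articulation has a voiced member except velar, where /ɣ/ would be expected.

velar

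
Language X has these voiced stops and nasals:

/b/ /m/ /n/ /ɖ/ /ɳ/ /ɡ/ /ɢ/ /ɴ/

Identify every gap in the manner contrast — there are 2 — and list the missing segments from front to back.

/d/, /ŋ/

bilabial: oral stop /b/, nasal /m/.
alveolar: oral stop —, nasal /n/.
retroflex: oral stop /ɖ/, nasal /ɳ/.
velar: oral stop /ɡ/, nasal —.
uvular: oral stop /ɢ/, nasal /ɴ/.
Gaps, from front to back: alveolar lacks oral stop (/d/); velar lacks nasal (/ŋ/).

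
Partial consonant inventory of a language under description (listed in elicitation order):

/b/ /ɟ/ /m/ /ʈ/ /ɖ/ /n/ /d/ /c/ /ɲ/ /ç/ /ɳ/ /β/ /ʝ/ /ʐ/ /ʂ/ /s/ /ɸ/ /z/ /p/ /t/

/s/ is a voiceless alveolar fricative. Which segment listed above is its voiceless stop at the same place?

/t/

The voiceless stop at the same place is a voiceless alveolar stop — in this inventory, /t/.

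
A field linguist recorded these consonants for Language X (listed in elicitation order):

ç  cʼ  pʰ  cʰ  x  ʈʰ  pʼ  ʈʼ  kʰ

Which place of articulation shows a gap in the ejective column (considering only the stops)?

bilabial: aspirated /pʰ/, ejective /pʼ/.
retroflex: aspirated /ʈʰ/, ejective /ʈʼ/.
palatal: aspirated /cʰ/, ejective /cʼ/.
velar: aspirated /kʰ/, ejective —.
Every place of articulation has an ejective member except velar, where /kʼ/ would be expected.

velar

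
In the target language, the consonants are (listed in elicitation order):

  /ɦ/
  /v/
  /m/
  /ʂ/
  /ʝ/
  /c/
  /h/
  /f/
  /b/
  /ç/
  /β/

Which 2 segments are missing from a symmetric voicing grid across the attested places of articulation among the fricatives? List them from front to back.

Voiceless: /f/ (labiodental), /ʂ/ (retroflex), /ç/ (palatal), /h/ (glottal).
Voiced: /β/ (bilabial), /v/ (labiodental), /ʝ/ (palatal), /ɦ/ (glottal).
Gaps, from front to back: bilabial lacks voiceless (/ɸ/); retroflex lacks voiced (/ʐ/).

/ɸ/, /ʐ/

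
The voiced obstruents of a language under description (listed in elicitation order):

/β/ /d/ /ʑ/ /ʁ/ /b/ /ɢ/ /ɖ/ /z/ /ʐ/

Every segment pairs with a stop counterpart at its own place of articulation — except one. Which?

Bilabial: /b/ ~ /β/
Alveolar: /d/ ~ /z/
Retroflex: /ɖ/ ~ /ʐ/
Uvular: /ɢ/ ~ /ʁ/
Alveolo-palatal: only /ʑ/ (fricative); no stop partner.
So /ʑ/ is the unpaired segment.

/ʑ/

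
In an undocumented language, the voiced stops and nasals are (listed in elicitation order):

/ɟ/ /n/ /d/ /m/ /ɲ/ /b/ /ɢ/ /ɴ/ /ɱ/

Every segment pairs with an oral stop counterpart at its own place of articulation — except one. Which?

Bilabial: /b/ ~ /m/
Alveolar: /d/ ~ /n/
Palatal: /ɟ/ ~ /ɲ/
Uvular: /ɢ/ ~ /ɴ/
Labiodental: only /ɱ/ (nasal); no oral stop partner.
So /ɱ/ is the unpaired segment.

/ɱ/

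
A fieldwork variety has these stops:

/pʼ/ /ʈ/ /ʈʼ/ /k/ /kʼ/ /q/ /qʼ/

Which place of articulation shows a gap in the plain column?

place of articulation  plain     ejective
bilabial          —         pʼ      
retroflex         ʈ         ʈʼ      
velar             k         kʼ      
uvular            q         qʼ      
Every place of articulation has a plain member except bilabial, where /p/ would be expected.

bilabial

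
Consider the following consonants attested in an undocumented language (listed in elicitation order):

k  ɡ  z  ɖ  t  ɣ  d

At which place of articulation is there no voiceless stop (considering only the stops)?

Voiceless: /t/ (alveolar), /k/ (velar).
Voiced: /d/ (alveolar), /ɖ/ (retroflex), /ɡ/ (velar).
Every place of articulation has a voiceless member except retroflex, where /ʈ/ would be expected.

retroflex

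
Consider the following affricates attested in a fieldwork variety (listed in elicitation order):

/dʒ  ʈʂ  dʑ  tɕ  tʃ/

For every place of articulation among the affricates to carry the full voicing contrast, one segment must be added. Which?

/ɖʐ/

place of articulation  voiceless  voiced  
postalveolar      tʃ        dʒ      
retroflex         ʈʂ        —       
alveolo-palatal   tɕ        dʑ      
The retroflex row has no voiced member, so the gap is the voiced retroflex affricate /ɖʐ/.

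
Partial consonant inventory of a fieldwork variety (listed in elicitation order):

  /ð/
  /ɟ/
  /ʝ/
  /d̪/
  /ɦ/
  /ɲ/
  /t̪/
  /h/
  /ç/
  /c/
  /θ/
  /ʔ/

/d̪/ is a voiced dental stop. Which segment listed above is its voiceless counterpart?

The voiceless counterpart is a voiceless dental stop — in this inventory, /t̪/.

/t̪/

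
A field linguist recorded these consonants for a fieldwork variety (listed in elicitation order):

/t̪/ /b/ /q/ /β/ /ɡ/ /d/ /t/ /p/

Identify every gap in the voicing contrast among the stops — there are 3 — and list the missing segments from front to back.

place of articulation  voiceless  voiced  
bilabial          p         b       
dental            t̪        —       
alveolar          t         d       
velar             —         ɡ       
uvular            q         —       
Gaps, from front to back: dental lacks voiced (/d̪/); velar lacks voiceless (/k/); uvular lacks voiced (/ɢ/).

/d̪/, /k/, /ɢ/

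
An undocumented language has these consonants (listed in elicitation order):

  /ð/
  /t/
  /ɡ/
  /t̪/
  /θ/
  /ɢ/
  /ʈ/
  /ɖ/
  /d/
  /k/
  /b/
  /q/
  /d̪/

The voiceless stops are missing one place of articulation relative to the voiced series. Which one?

Voiceless: /t̪/ (dental), /t/ (alveolar), /ʈ/ (retroflex), /k/ (velar), /q/ (uvular).
Voiced: /b/ (bilabial), /d̪/ (dental), /d/ (alveolar), /ɖ/ (retroflex), /ɡ/ (velar), /ɢ/ (uvular).
Every place of articulation has a voiceless member except bilabial, where /p/ would be expected.

bilabial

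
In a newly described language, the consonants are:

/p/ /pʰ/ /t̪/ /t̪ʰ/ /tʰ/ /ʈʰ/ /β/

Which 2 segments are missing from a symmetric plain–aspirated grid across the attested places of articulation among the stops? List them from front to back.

/t/, /ʈ/

Plain: /p/ (bilabial), /t̪/ (dental).
Aspirated: /pʰ/ (bilabial), /t̪ʰ/ (dental), /tʰ/ (alveolar), /ʈʰ/ (retroflex).
Gaps, from front to back: alveolar lacks plain (/t/); retroflex lacks plain (/ʈ/).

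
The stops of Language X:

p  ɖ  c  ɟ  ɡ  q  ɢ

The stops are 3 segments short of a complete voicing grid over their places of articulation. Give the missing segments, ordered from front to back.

/b/, /ʈ/, /k/

Voiceless: /p/ (bilabial), /c/ (palatal), /q/ (uvular).
Voiced: /ɖ/ (retroflex), /ɟ/ (palatal), /ɡ/ (velar), /ɢ/ (uvular).
Gaps, from front to back: bilabial lacks voiced (/b/); retroflex lacks voiceless (/ʈ/); velar lacks voiceless (/k/).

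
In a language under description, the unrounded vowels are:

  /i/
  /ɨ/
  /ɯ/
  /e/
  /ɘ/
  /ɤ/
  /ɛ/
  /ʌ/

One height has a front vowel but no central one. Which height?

low-mid

Front: /i/ (high), /e/ (high-mid), /ɛ/ (low-mid).
Central: /ɨ/ (high), /ɘ/ (high-mid).
Back: /ɯ/ (high), /ɤ/ (high-mid), /ʌ/ (low-mid).
Every height has a central member except low-mid, where /ɜ/ would be expected.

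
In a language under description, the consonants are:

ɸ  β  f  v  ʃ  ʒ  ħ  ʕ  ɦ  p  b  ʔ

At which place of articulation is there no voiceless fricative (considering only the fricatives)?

glottal

place of articulation  voiceless  voiced  
bilabial          ɸ         β       
labiodental       f         v       
postalveolar      ʃ         ʒ       
pharyngeal        ħ         ʕ       
glottal           —         ɦ       
Every place of articulation has a voiceless member except glottal, where /h/ would be expected.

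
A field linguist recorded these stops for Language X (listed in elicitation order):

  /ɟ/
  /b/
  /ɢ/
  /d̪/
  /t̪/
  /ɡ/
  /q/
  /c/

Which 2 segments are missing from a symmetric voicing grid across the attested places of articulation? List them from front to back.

/p/, /k/

bilabial: voiceless —, voiced /b/.
dental: voiceless /t̪/, voiced /d̪/.
palatal: voiceless /c/, voiced /ɟ/.
velar: voiceless —, voiced /ɡ/.
uvular: voiceless /q/, voiced /ɢ/.
Gaps, from front to back: bilabial lacks voiceless (/p/); velar lacks voiceless (/k/).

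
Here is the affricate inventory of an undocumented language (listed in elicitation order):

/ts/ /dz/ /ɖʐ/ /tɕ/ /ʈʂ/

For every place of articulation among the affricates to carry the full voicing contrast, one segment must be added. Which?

/dʑ/

place of articulation  voiceless  voiced  
alveolar          ts        dz      
retroflex         ʈʂ        ɖʐ      
alveolo-palatal   tɕ        —       
The alveolo-palatal row has no voiced member, so the gap is the voiced alveolo-palatal affricate /dʑ/.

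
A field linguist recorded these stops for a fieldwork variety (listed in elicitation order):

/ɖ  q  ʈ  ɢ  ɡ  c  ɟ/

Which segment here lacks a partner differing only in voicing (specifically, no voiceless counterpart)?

Retroflex: /ʈ/ ~ /ɖ/
Palatal: /c/ ~ /ɟ/
Uvular: /q/ ~ /ɢ/
Velar: only /ɡ/ (voiced); no voiceless partner.
So /ɡ/ is the unpaired segment.

/ɡ/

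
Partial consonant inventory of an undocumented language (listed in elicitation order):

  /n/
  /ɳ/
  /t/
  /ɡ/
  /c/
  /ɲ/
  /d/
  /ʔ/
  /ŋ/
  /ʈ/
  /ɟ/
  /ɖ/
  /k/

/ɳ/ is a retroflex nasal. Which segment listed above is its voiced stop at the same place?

The voiced stop at the same place is a voiced retroflex stop — in this inventory, /ɖ/.

/ɖ/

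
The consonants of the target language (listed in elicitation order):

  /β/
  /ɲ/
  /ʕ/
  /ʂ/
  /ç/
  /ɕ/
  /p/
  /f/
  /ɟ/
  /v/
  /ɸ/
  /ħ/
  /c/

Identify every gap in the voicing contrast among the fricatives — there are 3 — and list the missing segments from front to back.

bilabial: voiceless /ɸ/, voiced /β/.
labiodental: voiceless /f/, voiced /v/.
retroflex: voiceless /ʂ/, voiced —.
alveolo-palatal: voiceless /ɕ/, voiced —.
palatal: voiceless /ç/, voiced —.
pharyngeal: voiceless /ħ/, voiced /ʕ/.
Gaps, from front to back: retroflex lacks voiced (/ʐ/); alveolo-palatal lacks voiced (/ʑ/); palatal lacks voiced (/ʝ/).

/ʐ/, /ʑ/, /ʝ/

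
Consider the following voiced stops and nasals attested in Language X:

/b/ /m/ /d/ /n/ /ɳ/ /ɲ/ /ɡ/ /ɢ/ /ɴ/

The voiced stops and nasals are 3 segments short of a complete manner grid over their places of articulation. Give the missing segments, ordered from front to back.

/ɖ/, /ɟ/, /ŋ/

place of articulation  oral stop  nasal   
bilabial          b         m       
alveolar          d         n       
retroflex         —         ɳ       
palatal           —         ɲ       
velar             ɡ         —       
uvular            ɢ         ɴ       
Gaps, from front to back: retroflex lacks oral stop (/ɖ/); palatal lacks oral stop (/ɟ/); velar lacks nasal (/ŋ/).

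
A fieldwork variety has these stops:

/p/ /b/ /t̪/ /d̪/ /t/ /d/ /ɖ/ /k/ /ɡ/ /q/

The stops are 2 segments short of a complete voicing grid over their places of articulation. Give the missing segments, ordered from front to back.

/ʈ/, /ɢ/

place of articulation  voiceless  voiced  
bilabial          p         b       
dental            t̪        d̪      
alveolar          t         d       
retroflex         —         ɖ       
velar             k         ɡ       
uvular            q         —       
Gaps, from front to back: retroflex lacks voiceless (/ʈ/); uvular lacks voiced (/ɢ/).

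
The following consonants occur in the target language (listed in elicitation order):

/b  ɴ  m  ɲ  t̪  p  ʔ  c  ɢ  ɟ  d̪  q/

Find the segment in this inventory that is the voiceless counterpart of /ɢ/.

/q/

/ɢ/ is a voiced uvular stop.
The voiceless counterpart is a voiceless uvular stop — in this inventory, /q/.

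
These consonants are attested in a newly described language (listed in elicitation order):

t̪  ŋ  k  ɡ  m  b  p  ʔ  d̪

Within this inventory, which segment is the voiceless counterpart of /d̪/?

/d̪/ is a voiced dental stop.
The voiceless counterpart is a voiceless dental stop — in this inventory, /t̪/.

/t̪/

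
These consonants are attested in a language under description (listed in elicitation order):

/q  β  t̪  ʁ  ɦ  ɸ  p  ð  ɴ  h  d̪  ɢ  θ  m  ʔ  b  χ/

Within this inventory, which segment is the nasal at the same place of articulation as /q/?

/ɴ/

/q/ is a voiceless uvular stop.
The nasal at the same place is an uvular nasal — in this inventory, /ɴ/.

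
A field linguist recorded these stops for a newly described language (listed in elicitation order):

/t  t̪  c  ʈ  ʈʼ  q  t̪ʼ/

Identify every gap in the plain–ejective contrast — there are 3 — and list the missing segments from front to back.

/tʼ/, /cʼ/, /qʼ/

place of articulation  plain     ejective
dental            t̪        t̪ʼ     
alveolar          t         —       
retroflex         ʈ         ʈʼ      
palatal           c         —       
uvular            q         —       
Gaps, from front to back: alveolar lacks ejective (/tʼ/); palatal lacks ejective (/cʼ/); uvular lacks ejective (/qʼ/).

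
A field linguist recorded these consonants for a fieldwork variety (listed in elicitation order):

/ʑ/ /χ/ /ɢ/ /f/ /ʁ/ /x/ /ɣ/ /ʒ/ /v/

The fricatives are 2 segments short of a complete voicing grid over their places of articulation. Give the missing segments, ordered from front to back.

/ʃ/, /ɕ/

labiodental: voiceless /f/, voiced /v/.
postalveolar: voiceless —, voiced /ʒ/.
alveolo-palatal: voiceless —, voiced /ʑ/.
velar: voiceless /x/, voiced /ɣ/.
uvular: voiceless /χ/, voiced /ʁ/.
Gaps, from front to back: postalveolar lacks voiceless (/ʃ/); alveolo-palatal lacks voiceless (/ɕ/).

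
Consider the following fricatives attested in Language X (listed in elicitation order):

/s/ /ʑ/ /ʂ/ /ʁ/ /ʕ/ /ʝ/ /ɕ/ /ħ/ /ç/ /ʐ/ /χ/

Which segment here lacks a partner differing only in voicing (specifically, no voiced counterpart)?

Retroflex: /ʂ/ ~ /ʐ/
Alveolo-palatal: /ɕ/ ~ /ʑ/
Palatal: /ç/ ~ /ʝ/
Uvular: /χ/ ~ /ʁ/
Pharyngeal: /ħ/ ~ /ʕ/
Alveolar: only /s/ (voiceless); no voiced partner.
So /s/ is the unpaired segment.

/s/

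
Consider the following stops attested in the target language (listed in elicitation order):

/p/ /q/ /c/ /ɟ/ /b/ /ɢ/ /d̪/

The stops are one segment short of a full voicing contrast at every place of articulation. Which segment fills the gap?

/t̪/

place of articulation  voiceless  voiced  
bilabial          p         b       
dental            —         d̪      
palatal           c         ɟ       
uvular            q         ɢ       
The dental row has no voiceless member, so the gap is the voiceless dental stop /t̪/.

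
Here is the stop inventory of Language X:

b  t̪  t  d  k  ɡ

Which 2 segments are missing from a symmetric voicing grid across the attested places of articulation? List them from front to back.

place of articulation  voiceless  voiced  
bilabial          —         b       
dental            t̪        —       
alveolar          t         d       
velar             k         ɡ       
Gaps, from front to back: bilabial lacks voiceless (/p/); dental lacks voiced (/d̪/).

/p/, /d̪/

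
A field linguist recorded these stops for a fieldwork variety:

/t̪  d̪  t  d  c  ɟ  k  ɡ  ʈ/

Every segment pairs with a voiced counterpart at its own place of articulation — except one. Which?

Dental: /t̪/ ~ /d̪/
Alveolar: /t/ ~ /d/
Palatal: /c/ ~ /ɟ/
Velar: /k/ ~ /ɡ/
Retroflex: only /ʈ/ (voiceless); no voiced partner.
So /ʈ/ is the unpaired segment.

/ʈ/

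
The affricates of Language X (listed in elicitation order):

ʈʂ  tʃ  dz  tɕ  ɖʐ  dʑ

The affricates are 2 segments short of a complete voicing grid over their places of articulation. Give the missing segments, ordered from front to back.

/ts/, /dʒ/

place of articulation  voiceless  voiced  
alveolar          —         dz      
postalveolar      tʃ        —       
retroflex         ʈʂ        ɖʐ      
alveolo-palatal   tɕ        dʑ      
Gaps, from front to back: alveolar lacks voiceless (/ts/); postalveolar lacks voiced (/dʒ/).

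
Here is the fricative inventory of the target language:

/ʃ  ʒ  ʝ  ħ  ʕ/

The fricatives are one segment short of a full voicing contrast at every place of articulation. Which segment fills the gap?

/ç/

place of articulation  voiceless  voiced  
postalveolar      ʃ         ʒ       
palatal           —         ʝ       
pharyngeal        ħ         ʕ       
The palatal row has no voiceless member, so the gap is the voiceless palatal fricative /ç/.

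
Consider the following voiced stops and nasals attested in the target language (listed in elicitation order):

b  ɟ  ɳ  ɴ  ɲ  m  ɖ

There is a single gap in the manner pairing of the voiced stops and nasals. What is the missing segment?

bilabial: oral stop /b/, nasal /m/.
retroflex: oral stop /ɖ/, nasal /ɳ/.
palatal: oral stop /ɟ/, nasal /ɲ/.
uvular: oral stop —, nasal /ɴ/.
The uvular row has no oral stop member, so the gap is the uvular oral stop /ɢ/.

/ɢ/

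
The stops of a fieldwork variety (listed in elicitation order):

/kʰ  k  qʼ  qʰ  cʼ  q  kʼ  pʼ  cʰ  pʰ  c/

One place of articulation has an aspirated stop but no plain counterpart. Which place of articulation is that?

Plain: /c/ (palatal), /k/ (velar), /q/ (uvular).
Aspirated: /pʰ/ (bilabial), /cʰ/ (palatal), /kʰ/ (velar), /qʰ/ (uvular).
Ejective: /pʼ/ (bilabial), /cʼ/ (palatal), /kʼ/ (velar), /qʼ/ (uvular).
Every place of articulation has a plain member except bilabial, where /p/ would be expected.

bilabial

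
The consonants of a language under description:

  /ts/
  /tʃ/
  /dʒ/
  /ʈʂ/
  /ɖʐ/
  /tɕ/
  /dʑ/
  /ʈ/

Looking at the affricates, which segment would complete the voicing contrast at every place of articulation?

Voiceless: /ts/ (alveolar), /tʃ/ (postalveolar), /ʈʂ/ (retroflex), /tɕ/ (alveolo-palatal).
Voiced: /dʒ/ (postalveolar), /ɖʐ/ (retroflex), /dʑ/ (alveolo-palatal).
The alveolar row has no voiced member, so the gap is the voiced alveolar affricate /dz/.

/dz/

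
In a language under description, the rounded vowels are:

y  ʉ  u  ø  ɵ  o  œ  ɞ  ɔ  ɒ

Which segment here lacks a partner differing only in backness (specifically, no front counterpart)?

High: /y/ ~ /ʉ/ ~ /u/
High-mid: /ø/ ~ /ɵ/ ~ /o/
Low-mid: /œ/ ~ /ɞ/ ~ /ɔ/
Low: only /ɒ/ (back); no front partner.
So /ɒ/ is the unpaired segment.

/ɒ/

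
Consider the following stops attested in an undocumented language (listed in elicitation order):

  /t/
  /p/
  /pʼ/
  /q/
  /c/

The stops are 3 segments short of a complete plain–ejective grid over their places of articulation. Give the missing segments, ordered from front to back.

/tʼ/, /cʼ/, /qʼ/

bilabial: plain /p/, ejective /pʼ/.
alveolar: plain /t/, ejective —.
palatal: plain /c/, ejective —.
uvular: plain /q/, ejective —.
Gaps, from front to back: alveolar lacks ejective (/tʼ/); palatal lacks ejective (/cʼ/); uvular lacks ejective (/qʼ/).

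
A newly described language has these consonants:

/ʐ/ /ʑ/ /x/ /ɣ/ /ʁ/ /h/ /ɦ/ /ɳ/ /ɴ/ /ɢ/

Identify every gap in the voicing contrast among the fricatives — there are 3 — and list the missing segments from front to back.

/ʂ/, /ɕ/, /χ/

place of articulation  voiceless  voiced  
retroflex         —         ʐ       
alveolo-palatal   —         ʑ       
velar             x         ɣ       
uvular            —         ʁ       
glottal           h         ɦ       
Gaps, from front to back: retroflex lacks voiceless (/ʂ/); alveolo-palatal lacks voiceless (/ɕ/); uvular lacks voiceless (/χ/).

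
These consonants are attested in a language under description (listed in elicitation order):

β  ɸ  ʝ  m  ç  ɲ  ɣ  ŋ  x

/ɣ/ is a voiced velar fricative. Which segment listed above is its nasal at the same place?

/ŋ/

The nasal at the same place is a velar nasal — in this inventory, /ŋ/.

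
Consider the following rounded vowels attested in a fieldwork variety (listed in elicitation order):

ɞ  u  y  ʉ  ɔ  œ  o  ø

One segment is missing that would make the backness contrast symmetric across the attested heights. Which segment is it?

/ɵ/

Front: /y/ (high), /ø/ (high-mid), /œ/ (low-mid).
Central: /ʉ/ (high), /ɞ/ (low-mid).
Back: /u/ (high), /o/ (high-mid), /ɔ/ (low-mid).
The high-mid row has no central member, so the gap is the high-mid central rounded vowel /ɵ/.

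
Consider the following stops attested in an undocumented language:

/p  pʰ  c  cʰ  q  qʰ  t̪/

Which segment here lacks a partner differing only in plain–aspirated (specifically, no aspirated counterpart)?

/t̪/

Bilabial: /p/ ~ /pʰ/
Palatal: /c/ ~ /cʰ/
Uvular: /q/ ~ /qʰ/
Dental: only /t̪/ (plain); no aspirated partner.
So /t̪/ is the unpaired segment.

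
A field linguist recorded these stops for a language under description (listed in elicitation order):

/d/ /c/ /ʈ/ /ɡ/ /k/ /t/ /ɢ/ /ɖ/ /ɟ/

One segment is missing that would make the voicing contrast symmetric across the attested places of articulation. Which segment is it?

Voiceless: /t/ (alveolar), /ʈ/ (retroflex), /c/ (palatal), /k/ (velar).
Voiced: /d/ (alveolar), /ɖ/ (retroflex), /ɟ/ (palatal), /ɡ/ (velar), /ɢ/ (uvular).
The uvular row has no voiceless member, so the gap is the voiceless uvular stop /q/.

/q/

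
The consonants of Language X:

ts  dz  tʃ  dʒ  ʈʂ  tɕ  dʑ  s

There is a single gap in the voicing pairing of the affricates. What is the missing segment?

/ɖʐ/

place of articulation  voiceless  voiced  
alveolar          ts        dz      
postalveolar      tʃ        dʒ      
retroflex         ʈʂ        —       
alveolo-palatal   tɕ        dʑ      
The retroflex row has no voiced member, so the gap is the voiced retroflex affricate /ɖʐ/.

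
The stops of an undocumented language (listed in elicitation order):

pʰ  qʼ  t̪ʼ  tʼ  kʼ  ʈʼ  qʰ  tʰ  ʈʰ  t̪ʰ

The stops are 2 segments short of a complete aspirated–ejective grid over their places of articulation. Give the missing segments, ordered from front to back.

/pʼ/, /kʰ/

Aspirated: /pʰ/ (bilabial), /t̪ʰ/ (dental), /tʰ/ (alveolar), /ʈʰ/ (retroflex), /qʰ/ (uvular).
Ejective: /t̪ʼ/ (dental), /tʼ/ (alveolar), /ʈʼ/ (retroflex), /kʼ/ (velar), /qʼ/ (uvular).
Gaps, from front to back: bilabial lacks ejective (/pʼ/); velar lacks aspirated (/kʰ/).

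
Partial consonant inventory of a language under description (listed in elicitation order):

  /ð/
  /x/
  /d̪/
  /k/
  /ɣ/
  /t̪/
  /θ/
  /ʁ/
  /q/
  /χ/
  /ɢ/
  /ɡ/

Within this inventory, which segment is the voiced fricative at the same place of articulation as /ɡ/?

/ɣ/

/ɡ/ is a voiced velar stop.
The voiced fricative at the same place is a voiced velar fricative — in this inventory, /ɣ/.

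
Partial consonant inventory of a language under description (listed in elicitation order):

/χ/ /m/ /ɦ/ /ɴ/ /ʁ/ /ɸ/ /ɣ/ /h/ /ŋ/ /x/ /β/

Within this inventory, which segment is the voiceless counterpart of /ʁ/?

/χ/

/ʁ/ is a voiced uvular fricative.
The voiceless counterpart is a voiceless uvular fricative — in this inventory, /χ/.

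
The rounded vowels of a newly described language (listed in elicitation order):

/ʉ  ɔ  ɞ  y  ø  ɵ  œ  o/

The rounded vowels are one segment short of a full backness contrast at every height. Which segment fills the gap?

high: front /y/, central /ʉ/, back —.
high-mid: front /ø/, central /ɵ/, back /o/.
low-mid: front /œ/, central /ɞ/, back /ɔ/.
The high row has no back member, so the gap is the high back rounded vowel /u/.

/u/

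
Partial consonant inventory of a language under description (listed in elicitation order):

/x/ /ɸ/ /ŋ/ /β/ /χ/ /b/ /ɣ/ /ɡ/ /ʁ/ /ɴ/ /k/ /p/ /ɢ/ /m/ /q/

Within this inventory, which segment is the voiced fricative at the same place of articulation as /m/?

/β/

/m/ is a bilabial nasal.
The voiced fricative at the same place is a voiced bilabial fricative — in this inventory, /β/.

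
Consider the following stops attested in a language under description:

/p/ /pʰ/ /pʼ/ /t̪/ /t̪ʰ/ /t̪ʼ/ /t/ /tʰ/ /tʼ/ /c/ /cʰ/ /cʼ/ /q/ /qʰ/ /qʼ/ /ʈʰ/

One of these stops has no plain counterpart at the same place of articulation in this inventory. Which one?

Bilabial: /p/ ~ /pʰ/ ~ /pʼ/
Dental: /t̪/ ~ /t̪ʰ/ ~ /t̪ʼ/
Alveolar: /t/ ~ /tʰ/ ~ /tʼ/
Palatal: /c/ ~ /cʰ/ ~ /cʼ/
Uvular: /q/ ~ /qʰ/ ~ /qʼ/
Retroflex: only /ʈʰ/ (aspirated); no plain partner.
So /ʈʰ/ is the unpaired segment.

/ʈʰ/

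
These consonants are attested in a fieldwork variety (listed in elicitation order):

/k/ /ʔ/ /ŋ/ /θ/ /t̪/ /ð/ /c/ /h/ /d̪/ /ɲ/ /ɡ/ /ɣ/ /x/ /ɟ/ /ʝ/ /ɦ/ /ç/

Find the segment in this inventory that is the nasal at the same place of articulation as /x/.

/x/ is a voiceless velar fricative.
The nasal at the same place is a velar nasal — in this inventory, /ŋ/.

/ŋ/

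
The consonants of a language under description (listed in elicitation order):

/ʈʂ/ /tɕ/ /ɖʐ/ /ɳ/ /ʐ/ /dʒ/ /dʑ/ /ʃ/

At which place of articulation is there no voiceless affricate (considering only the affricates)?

postalveolar

Voiceless: /ʈʂ/ (retroflex), /tɕ/ (alveolo-palatal).
Voiced: /dʒ/ (postalveolar), /ɖʐ/ (retroflex), /dʑ/ (alveolo-palatal).
Every place of articulation has a voiceless member except postalveolar, where /tʃ/ would be expected.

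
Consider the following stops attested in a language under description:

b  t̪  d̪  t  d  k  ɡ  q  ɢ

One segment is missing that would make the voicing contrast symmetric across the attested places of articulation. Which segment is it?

/p/

place of articulation  voiceless  voiced  
bilabial          —         b       
dental            t̪        d̪      
alveolar          t         d       
velar             k         ɡ       
uvular            q         ɢ       
The bilabial row has no voiceless member, so the gap is the voiceless bilabial stop /p/.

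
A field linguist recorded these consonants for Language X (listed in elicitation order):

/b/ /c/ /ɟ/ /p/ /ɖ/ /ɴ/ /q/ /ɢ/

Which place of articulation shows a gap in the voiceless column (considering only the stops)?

place of articulation  voiceless  voiced  
bilabial          p         b       
retroflex         —         ɖ       
palatal           c         ɟ       
uvular            q         ɢ       
Every place of articulation has a voiceless member except retroflex, where /ʈ/ would be expected.

retroflex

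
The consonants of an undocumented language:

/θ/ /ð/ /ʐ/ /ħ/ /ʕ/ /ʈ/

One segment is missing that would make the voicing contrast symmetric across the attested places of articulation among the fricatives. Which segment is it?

/ʂ/

place of articulation  voiceless  voiced  
dental            θ         ð       
retroflex         —         ʐ       
pharyngeal        ħ         ʕ       
The retroflex row has no voiceless member, so the gap is the voiceless retroflex fricative /ʂ/.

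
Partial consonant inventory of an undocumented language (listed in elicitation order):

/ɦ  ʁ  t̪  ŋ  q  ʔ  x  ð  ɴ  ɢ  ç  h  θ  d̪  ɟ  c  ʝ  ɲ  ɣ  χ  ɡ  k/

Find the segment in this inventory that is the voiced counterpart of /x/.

/x/ is a voiceless velar fricative.
The voiced counterpart is a voiced velar fricative — in this inventory, /ɣ/.

/ɣ/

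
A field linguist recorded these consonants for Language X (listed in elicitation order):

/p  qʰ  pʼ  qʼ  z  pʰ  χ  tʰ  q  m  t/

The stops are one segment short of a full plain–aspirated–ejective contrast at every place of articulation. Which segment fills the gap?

Plain: /p/ (bilabial), /t/ (alveolar), /q/ (uvular).
Aspirated: /pʰ/ (bilabial), /tʰ/ (alveolar), /qʰ/ (uvular).
Ejective: /pʼ/ (bilabial), /qʼ/ (uvular).
The alveolar row has no ejective member, so the gap is the ejective alveolar stop /tʼ/.

/tʼ/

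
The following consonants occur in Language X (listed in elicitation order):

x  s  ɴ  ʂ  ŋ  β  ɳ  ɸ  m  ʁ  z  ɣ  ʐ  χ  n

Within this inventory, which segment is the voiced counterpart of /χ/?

/χ/ is a voiceless uvular fricative.
The voiced counterpart is a voiced uvular fricative — in this inventory, /ʁ/.

/ʁ/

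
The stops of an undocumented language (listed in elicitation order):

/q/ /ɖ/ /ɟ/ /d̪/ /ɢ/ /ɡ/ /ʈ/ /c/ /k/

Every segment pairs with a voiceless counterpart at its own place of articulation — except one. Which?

Retroflex: /ʈ/ ~ /ɖ/
Palatal: /c/ ~ /ɟ/
Velar: /k/ ~ /ɡ/
Uvular: /q/ ~ /ɢ/
Dental: only /d̪/ (voiced); no voiceless partner.
So /d̪/ is the unpaired segment.

/d̪/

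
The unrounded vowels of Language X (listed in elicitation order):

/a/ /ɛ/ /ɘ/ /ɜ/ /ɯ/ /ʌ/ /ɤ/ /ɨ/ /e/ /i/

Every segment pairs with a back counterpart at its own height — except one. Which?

/a/

High: /i/ ~ /ɨ/ ~ /ɯ/
High-mid: /e/ ~ /ɘ/ ~ /ɤ/
Low-mid: /ɛ/ ~ /ɜ/ ~ /ʌ/
Low: only /a/ (front); no back partner.
So /a/ is the unpaired segment.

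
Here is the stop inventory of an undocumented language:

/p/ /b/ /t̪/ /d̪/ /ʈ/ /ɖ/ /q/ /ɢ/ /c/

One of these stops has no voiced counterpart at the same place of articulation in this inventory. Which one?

/c/

Bilabial: /p/ ~ /b/
Dental: /t̪/ ~ /d̪/
Retroflex: /ʈ/ ~ /ɖ/
Uvular: /q/ ~ /ɢ/
Palatal: only /c/ (voiceless); no voiced partner.
So /c/ is the unpaired segment.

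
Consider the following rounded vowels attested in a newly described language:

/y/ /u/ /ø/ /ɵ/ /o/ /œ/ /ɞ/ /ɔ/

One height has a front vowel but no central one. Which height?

high

Front: /y/ (high), /ø/ (high-mid), /œ/ (low-mid).
Central: /ɵ/ (high-mid), /ɞ/ (low-mid).
Back: /u/ (high), /o/ (high-mid), /ɔ/ (low-mid).
Every height has a central member except high, where /ʉ/ would be expected.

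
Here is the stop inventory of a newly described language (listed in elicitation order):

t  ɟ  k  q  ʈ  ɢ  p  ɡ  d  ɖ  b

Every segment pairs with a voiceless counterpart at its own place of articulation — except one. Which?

Bilabial: /p/ ~ /b/
Alveolar: /t/ ~ /d/
Retroflex: /ʈ/ ~ /ɖ/
Velar: /k/ ~ /ɡ/
Uvular: /q/ ~ /ɢ/
Palatal: only /ɟ/ (voiced); no voiceless partner.
So /ɟ/ is the unpaired segment.

/ɟ/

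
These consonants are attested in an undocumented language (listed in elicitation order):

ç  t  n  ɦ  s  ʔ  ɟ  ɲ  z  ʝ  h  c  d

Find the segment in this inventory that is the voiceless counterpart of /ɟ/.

/ɟ/ is a voiced palatal stop.
The voiceless counterpart is a voiceless palatal stop — in this inventory, /c/.

/c/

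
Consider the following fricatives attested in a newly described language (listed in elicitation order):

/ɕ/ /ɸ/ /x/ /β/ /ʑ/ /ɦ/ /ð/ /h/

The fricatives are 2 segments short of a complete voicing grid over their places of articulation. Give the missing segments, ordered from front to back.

/θ/, /ɣ/

place of articulation  voiceless  voiced  
bilabial          ɸ         β       
dental            —         ð       
alveolo-palatal   ɕ         ʑ       
velar             x         —       
glottal           h         ɦ       
Gaps, from front to back: dental lacks voiceless (/θ/); velar lacks voiced (/ɣ/).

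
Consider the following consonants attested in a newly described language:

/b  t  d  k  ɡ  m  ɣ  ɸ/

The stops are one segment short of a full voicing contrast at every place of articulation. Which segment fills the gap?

bilabial: voiceless —, voiced /b/.
alveolar: voiceless /t/, voiced /d/.
velar: voiceless /k/, voiced /ɡ/.
The bilabial row has no voiceless member, so the gap is the voiceless bilabial stop /p/.

/p/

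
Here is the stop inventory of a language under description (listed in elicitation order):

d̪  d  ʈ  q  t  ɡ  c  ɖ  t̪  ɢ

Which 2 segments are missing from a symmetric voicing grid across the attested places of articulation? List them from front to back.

Voiceless: /t̪/ (dental), /t/ (alveolar), /ʈ/ (retroflex), /c/ (palatal), /q/ (uvular).
Voiced: /d̪/ (dental), /d/ (alveolar), /ɖ/ (retroflex), /ɡ/ (velar), /ɢ/ (uvular).
Gaps, from front to back: palatal lacks voiced (/ɟ/); velar lacks voiceless (/k/).

/ɟ/, /k/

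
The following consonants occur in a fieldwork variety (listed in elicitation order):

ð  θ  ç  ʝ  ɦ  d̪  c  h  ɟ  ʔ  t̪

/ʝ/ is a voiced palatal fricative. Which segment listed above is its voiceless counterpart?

/ç/

The voiceless counterpart is a voiceless palatal fricative — in this inventory, /ç/.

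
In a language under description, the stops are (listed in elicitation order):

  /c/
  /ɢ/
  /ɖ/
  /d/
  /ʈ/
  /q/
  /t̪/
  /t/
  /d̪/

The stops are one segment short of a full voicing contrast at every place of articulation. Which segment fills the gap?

dental: voiceless /t̪/, voiced /d̪/.
alveolar: voiceless /t/, voiced /d/.
retroflex: voiceless /ʈ/, voiced /ɖ/.
palatal: voiceless /c/, voiced —.
uvular: voiceless /q/, voiced /ɢ/.
The palatal row has no voiced member, so the gap is the voiced palatal stop /ɟ/.

/ɟ/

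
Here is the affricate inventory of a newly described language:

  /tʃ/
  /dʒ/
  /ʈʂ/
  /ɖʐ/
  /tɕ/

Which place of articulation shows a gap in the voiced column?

alveolo-palatal

Voiceless: /tʃ/ (postalveolar), /ʈʂ/ (retroflex), /tɕ/ (alveolo-palatal).
Voiced: /dʒ/ (postalveolar), /ɖʐ/ (retroflex).
Every place of articulation has a voiced member except alveolo-palatal, where /dʑ/ would be expected.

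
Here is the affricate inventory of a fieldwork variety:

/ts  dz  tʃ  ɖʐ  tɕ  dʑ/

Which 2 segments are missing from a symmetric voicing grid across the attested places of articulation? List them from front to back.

/dʒ/, /ʈʂ/

place of articulation  voiceless  voiced  
alveolar          ts        dz      
postalveolar      tʃ        —       
retroflex         —         ɖʐ      
alveolo-palatal   tɕ        dʑ      
Gaps, from front to back: postalveolar lacks voiced (/dʒ/); retroflex lacks voiceless (/ʈʂ/).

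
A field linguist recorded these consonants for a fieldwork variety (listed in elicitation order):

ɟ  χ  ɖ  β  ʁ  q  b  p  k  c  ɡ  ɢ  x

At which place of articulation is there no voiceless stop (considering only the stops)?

Voiceless: /p/ (bilabial), /c/ (palatal), /k/ (velar), /q/ (uvular).
Voiced: /b/ (bilabial), /ɖ/ (retroflex), /ɟ/ (palatal), /ɡ/ (velar), /ɢ/ (uvular).
Every place of articulation has a voiceless member except retroflex, where /ʈ/ would be expected.

retroflex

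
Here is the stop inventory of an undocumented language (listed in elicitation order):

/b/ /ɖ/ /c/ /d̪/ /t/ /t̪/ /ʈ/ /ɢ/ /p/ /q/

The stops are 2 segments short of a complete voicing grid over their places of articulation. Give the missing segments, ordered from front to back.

bilabial: voiceless /p/, voiced /b/.
dental: voiceless /t̪/, voiced /d̪/.
alveolar: voiceless /t/, voiced —.
retroflex: voiceless /ʈ/, voiced /ɖ/.
palatal: voiceless /c/, voiced —.
uvular: voiceless /q/, voiced /ɢ/.
Gaps, from front to back: alveolar lacks voiced (/d/); palatal lacks voiced (/ɟ/).

/d/, /ɟ/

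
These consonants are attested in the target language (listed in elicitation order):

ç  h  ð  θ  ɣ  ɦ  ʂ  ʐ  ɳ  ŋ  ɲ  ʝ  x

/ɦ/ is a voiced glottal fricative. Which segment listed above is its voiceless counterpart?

The voiceless counterpart is a voiceless glottal fricative — in this inventory, /h/.

/h/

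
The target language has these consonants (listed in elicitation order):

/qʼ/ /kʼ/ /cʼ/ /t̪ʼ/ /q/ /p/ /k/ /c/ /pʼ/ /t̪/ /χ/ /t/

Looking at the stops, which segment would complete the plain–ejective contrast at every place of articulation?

/tʼ/

bilabial: plain /p/, ejective /pʼ/.
dental: plain /t̪/, ejective /t̪ʼ/.
alveolar: plain /t/, ejective —.
palatal: plain /c/, ejective /cʼ/.
velar: plain /k/, ejective /kʼ/.
uvular: plain /q/, ejective /qʼ/.
The alveolar row has no ejective member, so the gap is the ejective alveolar stop /tʼ/.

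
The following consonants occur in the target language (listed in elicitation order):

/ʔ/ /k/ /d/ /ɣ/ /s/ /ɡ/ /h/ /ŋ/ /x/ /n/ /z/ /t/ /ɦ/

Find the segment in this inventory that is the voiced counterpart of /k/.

/k/ is a voiceless velar stop.
The voiced counterpart is a voiced velar stop — in this inventory, /ɡ/.

/ɡ/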